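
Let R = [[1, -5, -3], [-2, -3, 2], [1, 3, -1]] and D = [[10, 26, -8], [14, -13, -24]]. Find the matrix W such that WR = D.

W = [[-1, -4, 3], [5, -5, -1]]

Right-multiplying both sides by R⁻¹ gives W = DR⁻¹.
R has determinant 6; R⁻¹ = [[-1/2, -7/3, -19/6], [0, 1/3, 2/3], [-1/2, -4/3, -13/6]].
W = DR⁻¹ = [[10, 26, -8], [14, -13, -24]] · [[-1/2, -7/3, -19/6], [0, 1/3, 2/3], [-1/2, -4/3, -13/6]] = [[-1, -4, 3], [5, -5, -1]].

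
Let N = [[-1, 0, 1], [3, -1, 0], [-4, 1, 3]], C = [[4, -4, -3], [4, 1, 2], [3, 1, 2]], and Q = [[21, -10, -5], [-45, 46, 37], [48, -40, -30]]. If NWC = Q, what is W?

W = [[-5, -4, 2], [-4, -5, -3], [-2, -1, 1]]

Left-multiply by N⁻¹ and right-multiply by C⁻¹: W = N⁻¹QC⁻¹.
det N = 2, so N⁻¹ = [[-3/2, 1/2, 1/2], [-9/2, 1/2, 3/2], [-1/2, 1/2, 1/2]].
det C = 5; the adjugate gives C⁻¹ = [[0, 1, -1], [-2/5, 17/5, -4], [1/5, -16/5, 4]].
N⁻¹Q = [[-30, 18, 11], [-45, 8, -4], [-9, 8, 6]].
W = (N⁻¹Q)C⁻¹ = [[-5, -4, 2], [-4, -5, -3], [-2, -1, 1]].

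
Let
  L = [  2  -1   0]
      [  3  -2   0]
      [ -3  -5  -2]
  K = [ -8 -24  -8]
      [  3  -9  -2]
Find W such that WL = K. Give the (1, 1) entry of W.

-4

Right-multiplying both sides by L⁻¹ gives W = KL⁻¹.
det L = 2; the adjugate gives L⁻¹ = [[2, -1, 0], [3, -2, 0], [-21/2, 13/2, -1/2]].
W = KL⁻¹ = [[-8, -24, -8], [3, -9, -2]] · [[2, -1, 0], [3, -2, 0], [-21/2, 13/2, -1/2]] = [[-4, 4, 4], [0, 2, 1]].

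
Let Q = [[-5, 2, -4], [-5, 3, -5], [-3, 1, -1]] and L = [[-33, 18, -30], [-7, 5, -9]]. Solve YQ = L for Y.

Y = [[1, 5, 1], [0, 2, -1]]

Q is on the right of Y, so right-multiply by Q⁻¹: Y = LQ⁻¹.
Q has determinant -6; Q⁻¹ = [[-1/3, 1/3, -1/3], [-5/3, 7/6, 5/6], [-2/3, 1/6, 5/6]].
Y = LQ⁻¹ = [[-33, 18, -30], [-7, 5, -9]] · [[-1/3, 1/3, -1/3], [-5/3, 7/6, 5/6], [-2/3, 1/6, 5/6]] = [[1, 5, 1], [0, 2, -1]].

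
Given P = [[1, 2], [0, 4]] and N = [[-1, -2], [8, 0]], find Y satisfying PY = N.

Left-multiplying both sides by P⁻¹ gives Y = P⁻¹N.
det P = 4; the adjugate gives P⁻¹ = [[1, -1/2], [0, 1/4]].
Y = P⁻¹N = [[1, -1/2], [0, 1/4]] · [[-1, -2], [8, 0]] = [[-5, -2], [2, 0]].

Y = [[-5, -2], [2, 0]]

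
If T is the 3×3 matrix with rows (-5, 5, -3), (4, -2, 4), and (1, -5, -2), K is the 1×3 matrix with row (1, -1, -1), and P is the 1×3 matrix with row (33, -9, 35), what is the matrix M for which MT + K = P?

MT = P − K = [[32, -8, 36]].
T is on the right of M, so right-multiply by T⁻¹: M = (P − K)T⁻¹.
T has determinant -6; T⁻¹ = [[-4, -25/6, -7/3], [-2, -13/6, -4/3], [3, 10/3, 5/3]].
M = (P − K)T⁻¹ = [[-4, 4, -4]].

M = [[-4, 4, -4]]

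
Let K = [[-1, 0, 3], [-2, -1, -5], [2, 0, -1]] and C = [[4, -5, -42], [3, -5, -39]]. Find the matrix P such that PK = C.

P = [[-4, 5, 5], [-3, 5, 5]]

K is on the right of P, so right-multiply by K⁻¹: P = CK⁻¹.
det K = 5; the adjugate gives K⁻¹ = [[1/5, 0, 3/5], [-12/5, -1, -11/5], [2/5, 0, 1/5]].
P = CK⁻¹ = [[4, -5, -42], [3, -5, -39]] · [[1/5, 0, 3/5], [-12/5, -1, -11/5], [2/5, 0, 1/5]] = [[-4, 5, 5], [-3, 5, 5]].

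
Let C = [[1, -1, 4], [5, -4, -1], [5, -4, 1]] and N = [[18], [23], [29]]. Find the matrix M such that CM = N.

M = [[2], [-4], [3]]

Left-multiplying both sides by C⁻¹ gives M = C⁻¹N.
det C = 2; the adjugate gives C⁻¹ = [[-4, -15/2, 17/2], [-5, -19/2, 21/2], [0, -1/2, 1/2]].
M = C⁻¹N = [[-4, -15/2, 17/2], [-5, -19/2, 21/2], [0, -1/2, 1/2]] · [[18], [23], [29]] = [[2], [-4], [3]].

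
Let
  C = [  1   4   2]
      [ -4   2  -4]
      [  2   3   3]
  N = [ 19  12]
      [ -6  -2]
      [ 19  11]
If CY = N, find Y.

Y = [[-1, 4], [3, 3], [4, -2]]

C is on the left of Y, so left-multiply by C⁻¹: Y = C⁻¹N.
det C = 2; the adjugate gives C⁻¹ = [[9, -3, -10], [2, -1/2, -2], [-8, 5/2, 9]].
Y = C⁻¹N = [[9, -3, -10], [2, -1/2, -2], [-8, 5/2, 9]] · [[19, 12], [-6, -2], [19, 11]] = [[-1, 4], [3, 3], [4, -2]].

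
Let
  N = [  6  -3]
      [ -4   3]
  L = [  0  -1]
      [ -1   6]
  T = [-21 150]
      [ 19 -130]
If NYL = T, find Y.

Y = [[-4, 1], [0, -5]]

Y = N⁻¹TL⁻¹ (apply N⁻¹ on the left and L⁻¹ on the right).
N has determinant 6; N⁻¹ = [[1/2, 1/2], [2/3, 1]].
det L = -1, so L⁻¹ = [[-6, -1], [-1, 0]].
N⁻¹T = [[-1, 10], [5, -30]].
Y = (N⁻¹T)L⁻¹ = [[-4, 1], [0, -5]].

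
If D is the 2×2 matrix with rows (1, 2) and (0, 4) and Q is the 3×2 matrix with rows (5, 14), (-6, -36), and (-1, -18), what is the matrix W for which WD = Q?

Right-multiplying both sides by D⁻¹ gives W = QD⁻¹.
det D = 4, so D⁻¹ = [[1, -1/2], [0, 1/4]].
W = QD⁻¹ = [[5, 14], [-6, -36], [-1, -18]] · [[1, -1/2], [0, 1/4]] = [[5, 1], [-6, -6], [-1, -4]].

W = [[5, 1], [-6, -6], [-1, -4]]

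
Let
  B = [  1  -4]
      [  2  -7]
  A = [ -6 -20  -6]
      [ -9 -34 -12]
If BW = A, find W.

W = [[6, 4, -6], [3, 6, 0]]

B is on the left of W, so left-multiply by B⁻¹: W = B⁻¹A.
det B = 1; the adjugate gives B⁻¹ = [[-7, 4], [-2, 1]].
W = B⁻¹A = [[-7, 4], [-2, 1]] · [[-6, -20, -6], [-9, -34, -12]] = [[6, 4, -6], [3, 6, 0]].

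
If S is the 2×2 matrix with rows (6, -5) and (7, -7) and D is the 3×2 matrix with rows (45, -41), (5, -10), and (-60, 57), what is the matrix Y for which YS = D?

S is on the right of Y, so right-multiply by S⁻¹: Y = DS⁻¹.
det S = -7, so S⁻¹ = [[1, -5/7], [1, -6/7]].
Y = DS⁻¹ = [[45, -41], [5, -10], [-60, 57]] · [[1, -5/7], [1, -6/7]] = [[4, 3], [-5, 5], [-3, -6]].

Y = [[4, 3], [-5, 5], [-3, -6]]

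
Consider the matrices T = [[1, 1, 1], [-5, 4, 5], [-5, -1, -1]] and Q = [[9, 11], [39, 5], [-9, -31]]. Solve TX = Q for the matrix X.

Left-multiplying both sides by T⁻¹ gives X = T⁻¹Q.
det T = -4, so T⁻¹ = [[-1/4, 0, -1/4], [15/2, -1, 5/2], [-25/4, 1, -9/4]].
X = T⁻¹Q = [[-1/4, 0, -1/4], [15/2, -1, 5/2], [-25/4, 1, -9/4]] · [[9, 11], [39, 5], [-9, -31]] = [[0, 5], [6, 0], [3, 6]].

X = [[0, 5], [6, 0], [3, 6]]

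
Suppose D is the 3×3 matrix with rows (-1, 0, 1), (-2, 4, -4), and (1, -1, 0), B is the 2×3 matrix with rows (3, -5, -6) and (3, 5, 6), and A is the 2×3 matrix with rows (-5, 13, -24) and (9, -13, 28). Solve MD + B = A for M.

MD = A − B = [[-8, 18, -18], [6, -18, 22]].
Right-multiplying both sides by D⁻¹ gives M = (A − B)D⁻¹.
D has determinant 2; D⁻¹ = [[-2, -1/2, -2], [-2, -1/2, -3], [-1, -1/2, -2]].
M = (A − B)D⁻¹ = [[-2, 4, -2], [2, -5, -2]].

M = [[-2, 4, -2], [2, -5, -2]]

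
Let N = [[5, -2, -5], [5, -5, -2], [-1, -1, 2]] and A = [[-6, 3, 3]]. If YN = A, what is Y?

Y = [[3, -3, 6]]

Since N sits to the right of Y, Y = AN⁻¹.
det N = 6; the adjugate gives N⁻¹ = [[-2, 3/2, -7/2], [-4/3, 5/6, -5/2], [-5/3, 7/6, -5/2]].
Y = AN⁻¹ = [[-6, 3, 3]] · [[-2, 3/2, -7/2], [-4/3, 5/6, -5/2], [-5/3, 7/6, -5/2]] = [[3, -3, 6]].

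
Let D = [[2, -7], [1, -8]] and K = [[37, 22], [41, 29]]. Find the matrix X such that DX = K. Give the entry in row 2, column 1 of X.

Left-multiplying both sides by D⁻¹ gives X = D⁻¹K.
det D = -9, so D⁻¹ = [[8/9, -7/9], [1/9, -2/9]].
X = D⁻¹K = [[8/9, -7/9], [1/9, -2/9]] · [[37, 22], [41, 29]] = [[1, -3], [-5, -4]].

-5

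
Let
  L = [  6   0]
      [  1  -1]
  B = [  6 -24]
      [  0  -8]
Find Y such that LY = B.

Y = [[1, -4], [1, 4]]

Left-multiplying both sides by L⁻¹ gives Y = L⁻¹B.
det L = -6, so L⁻¹ = [[1/6, 0], [1/6, -1]].
Y = L⁻¹B = [[1/6, 0], [1/6, -1]] · [[6, -24], [0, -8]] = [[1, -4], [1, 4]].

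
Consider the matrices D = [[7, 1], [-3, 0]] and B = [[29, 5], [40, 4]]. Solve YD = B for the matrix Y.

Y = [[5, 2], [4, -4]]

Right-multiplying both sides by D⁻¹ gives Y = BD⁻¹.
det D = 3, so D⁻¹ = [[0, -1/3], [1, 7/3]].
Y = BD⁻¹ = [[29, 5], [40, 4]] · [[0, -1/3], [1, 7/3]] = [[5, 2], [4, -4]].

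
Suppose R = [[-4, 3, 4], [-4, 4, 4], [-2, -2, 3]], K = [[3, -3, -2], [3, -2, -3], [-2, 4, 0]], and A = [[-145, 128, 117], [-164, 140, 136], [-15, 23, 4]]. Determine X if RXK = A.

Isolating X: multiply by R⁻¹ from the left and K⁻¹ from the right, so X = R⁻¹AK⁻¹.
R has determinant -4; R⁻¹ = [[-5, 17/4, 1], [-1, 1, 0], [-4, 7/2, 1]].
K has determinant 2; K⁻¹ = [[6, -4, 5/2], [3, -2, 3/2], [4, -3, 3/2]].
R⁻¹A = [[13, -22, -3], [-19, 12, 19], [-9, 1, 12]].
X = (R⁻¹A)K⁻¹ = [[0, 1, -5], [-2, -5, -1], [-3, -2, -3]].

X = [[0, 1, -5], [-2, -5, -1], [-3, -2, -3]]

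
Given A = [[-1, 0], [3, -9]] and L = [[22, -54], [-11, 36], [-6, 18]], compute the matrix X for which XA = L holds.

A is on the right of X, so right-multiply by A⁻¹: X = LA⁻¹.
det A = 9, so A⁻¹ = [[-1, 0], [-1/3, -1/9]].
X = LA⁻¹ = [[22, -54], [-11, 36], [-6, 18]] · [[-1, 0], [-1/3, -1/9]] = [[-4, 6], [-1, -4], [0, -2]].

X = [[-4, 6], [-1, -4], [0, -2]]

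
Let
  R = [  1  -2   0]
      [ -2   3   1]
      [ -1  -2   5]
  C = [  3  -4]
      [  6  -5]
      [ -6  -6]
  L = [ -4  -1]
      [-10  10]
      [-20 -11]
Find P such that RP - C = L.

RP = L + C = [[-1, -5], [-4, 5], [-26, -17]].
Since R multiplies P on the left, P = R⁻¹(L + C).
R has determinant -1; R⁻¹ = [[-17, -10, 2], [-9, -5, 1], [-7, -4, 1]].
P = R⁻¹(L + C) = [[5, 1], [3, 3], [-3, -2]].

P = [[5, 1], [3, 3], [-3, -2]]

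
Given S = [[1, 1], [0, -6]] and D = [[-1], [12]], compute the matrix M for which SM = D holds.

M = [[1], [-2]]

Since S multiplies M on the left, M = S⁻¹D.
det S = -6, so S⁻¹ = [[1, 1/6], [0, -1/6]].
M = S⁻¹D = [[1, 1/6], [0, -1/6]] · [[-1], [12]] = [[1], [-2]].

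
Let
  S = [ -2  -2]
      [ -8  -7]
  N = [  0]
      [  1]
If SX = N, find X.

X = [[-1], [1]]

Since S multiplies X on the left, X = S⁻¹N.
S has determinant -2; S⁻¹ = [[7/2, -1], [-4, 1]].
X = S⁻¹N = [[7/2, -1], [-4, 1]] · [[0], [1]] = [[-1], [1]].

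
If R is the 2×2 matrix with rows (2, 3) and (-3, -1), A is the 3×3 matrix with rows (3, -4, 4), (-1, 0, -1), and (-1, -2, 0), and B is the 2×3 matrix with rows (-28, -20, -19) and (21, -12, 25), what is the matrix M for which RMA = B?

Left-multiply by R⁻¹ and right-multiply by A⁻¹: M = R⁻¹BA⁻¹.
det R = 7, so R⁻¹ = [[-1/7, -3/7], [3/7, 2/7]].
det A = -2; the adjugate gives A⁻¹ = [[1, 4, -2], [-1/2, -2, 1/2], [-1, -5, 2]].
R⁻¹B = [[-5, 8, -8], [-6, -12, -1]].
M = (R⁻¹B)A⁻¹ = [[-1, 4, -2], [1, 5, 4]].

M = [[-1, 4, -2], [1, 5, 4]]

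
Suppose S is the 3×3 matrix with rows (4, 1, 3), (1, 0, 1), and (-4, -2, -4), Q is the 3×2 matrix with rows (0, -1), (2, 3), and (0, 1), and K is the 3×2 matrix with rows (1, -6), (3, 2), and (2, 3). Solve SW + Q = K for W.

W = [[1, -3], [-3, 1], [0, 2]]

SW = K − Q = [[1, -5], [1, -1], [2, 2]].
S is on the left of W, so left-multiply by S⁻¹: W = S⁻¹(K − Q).
det S = 2; the adjugate gives S⁻¹ = [[1, -1, 1/2], [0, -2, -1/2], [-1, 2, -1/2]].
W = S⁻¹(K − Q) = [[1, -3], [-3, 1], [0, 2]].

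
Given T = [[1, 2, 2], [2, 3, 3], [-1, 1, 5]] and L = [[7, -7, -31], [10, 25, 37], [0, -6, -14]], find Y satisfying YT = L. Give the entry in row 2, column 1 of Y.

T is on the right of Y, so right-multiply by T⁻¹: Y = LT⁻¹.
det T = -4, so T⁻¹ = [[-3, 2, 0], [13/4, -7/4, -1/4], [-5/4, 3/4, 1/4]].
Y = LT⁻¹ = [[7, -7, -31], [10, 25, 37], [0, -6, -14]] · [[-3, 2, 0], [13/4, -7/4, -1/4], [-5/4, 3/4, 1/4]] = [[-5, 3, -6], [5, 4, 3], [-2, 0, -2]].

5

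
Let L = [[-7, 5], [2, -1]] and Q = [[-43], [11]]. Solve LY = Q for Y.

Y = [[4], [-3]]

L is on the left of Y, so left-multiply by L⁻¹: Y = L⁻¹Q.
L has determinant -3; L⁻¹ = [[1/3, 5/3], [2/3, 7/3]].
Y = L⁻¹Q = [[1/3, 5/3], [2/3, 7/3]] · [[-43], [11]] = [[4], [-3]].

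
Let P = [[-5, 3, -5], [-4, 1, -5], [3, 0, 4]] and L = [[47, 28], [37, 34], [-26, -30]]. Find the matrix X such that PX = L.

X = [[-2, -2], [4, -4], [-5, -6]]

P is on the left of X, so left-multiply by P⁻¹: X = P⁻¹L.
P has determinant -2; P⁻¹ = [[-2, 6, 5], [-1/2, 5/2, 5/2], [3/2, -9/2, -7/2]].
X = P⁻¹L = [[-2, 6, 5], [-1/2, 5/2, 5/2], [3/2, -9/2, -7/2]] · [[47, 28], [37, 34], [-26, -30]] = [[-2, -2], [4, -4], [-5, -6]].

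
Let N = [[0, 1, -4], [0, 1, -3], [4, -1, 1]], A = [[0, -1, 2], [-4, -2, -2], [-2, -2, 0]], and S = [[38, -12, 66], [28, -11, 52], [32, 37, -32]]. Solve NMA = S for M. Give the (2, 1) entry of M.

Left-multiply by N⁻¹ and right-multiply by A⁻¹: M = N⁻¹SA⁻¹.
det N = 4; the adjugate gives N⁻¹ = [[-1/2, 3/4, 1/4], [-3, 4, 0], [-1, 1, 0]].
det A = 4, so A⁻¹ = [[-1, -1, 3/2], [1, 1, -2], [1, 1/2, -1]].
N⁻¹S = [[10, 7, -2], [-2, -8, 10], [-10, 1, -14]].
M = (N⁻¹S)A⁻¹ = [[-5, -4, 3], [4, -1, 3], [-3, 4, -3]].

4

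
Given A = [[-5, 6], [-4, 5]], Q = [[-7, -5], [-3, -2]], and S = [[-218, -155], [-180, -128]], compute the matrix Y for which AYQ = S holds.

Y = A⁻¹SQ⁻¹ (apply A⁻¹ on the left and Q⁻¹ on the right).
det A = -1, so A⁻¹ = [[-5, 6], [-4, 5]].
Q has determinant -1; Q⁻¹ = [[2, -5], [-3, 7]].
A⁻¹S = [[10, 7], [-28, -20]].
Y = (A⁻¹S)Q⁻¹ = [[-1, -1], [4, 0]].

Y = [[-1, -1], [4, 0]]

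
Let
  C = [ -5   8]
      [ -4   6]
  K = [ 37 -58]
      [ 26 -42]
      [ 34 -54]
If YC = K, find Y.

Y = [[-5, -3], [-6, 1], [-6, -1]]

Since C sits to the right of Y, Y = KC⁻¹.
C has determinant 2; C⁻¹ = [[3, -4], [2, -5/2]].
Y = KC⁻¹ = [[37, -58], [26, -42], [34, -54]] · [[3, -4], [2, -5/2]] = [[-5, -3], [-6, 1], [-6, -1]].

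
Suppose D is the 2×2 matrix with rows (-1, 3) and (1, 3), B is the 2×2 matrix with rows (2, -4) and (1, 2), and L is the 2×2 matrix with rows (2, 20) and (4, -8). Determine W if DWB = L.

Isolating W: multiply by D⁻¹ from the left and B⁻¹ from the right, so W = D⁻¹LB⁻¹.
det D = -6; the adjugate gives D⁻¹ = [[-1/2, 1/2], [1/6, 1/6]].
det B = 8; the adjugate gives B⁻¹ = [[1/4, 1/2], [-1/8, 1/4]].
D⁻¹L = [[1, -14], [1, 2]].
W = (D⁻¹L)B⁻¹ = [[2, -3], [0, 1]].

W = [[2, -3], [0, 1]]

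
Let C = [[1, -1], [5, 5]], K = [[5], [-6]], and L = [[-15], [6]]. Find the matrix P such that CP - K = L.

P = [[-5], [5]]

CP = L + K = [[-10], [0]].
C is on the left of P, so left-multiply by C⁻¹: P = C⁻¹(L + K).
C has determinant 10; C⁻¹ = [[1/2, 1/10], [-1/2, 1/10]].
P = C⁻¹(L + K) = [[-5], [5]].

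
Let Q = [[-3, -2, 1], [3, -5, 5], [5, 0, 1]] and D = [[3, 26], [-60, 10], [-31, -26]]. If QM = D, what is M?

M = [[-5, -5], [3, -6], [-6, -1]]

Q is on the left of M, so left-multiply by Q⁻¹: M = Q⁻¹D.
det Q = -4; the adjugate gives Q⁻¹ = [[5/4, -1/2, 5/4], [-11/2, 2, -9/2], [-25/4, 5/2, -21/4]].
M = Q⁻¹D = [[5/4, -1/2, 5/4], [-11/2, 2, -9/2], [-25/4, 5/2, -21/4]] · [[3, 26], [-60, 10], [-31, -26]] = [[-5, -5], [3, -6], [-6, -1]].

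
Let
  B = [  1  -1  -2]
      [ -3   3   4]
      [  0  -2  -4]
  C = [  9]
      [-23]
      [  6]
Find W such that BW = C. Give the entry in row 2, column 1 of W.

Left-multiplying both sides by B⁻¹ gives W = B⁻¹C.
det B = -4, so B⁻¹ = [[1, 0, -1/2], [3, 1, -1/2], [-3/2, -1/2, 0]].
W = B⁻¹C = [[1, 0, -1/2], [3, 1, -1/2], [-3/2, -1/2, 0]] · [[9], [-23], [6]] = [[6], [1], [-2]].

1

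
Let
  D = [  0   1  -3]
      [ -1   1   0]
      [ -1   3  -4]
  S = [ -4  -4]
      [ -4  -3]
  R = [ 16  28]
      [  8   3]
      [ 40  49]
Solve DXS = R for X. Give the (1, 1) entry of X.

X = D⁻¹RS⁻¹ (apply D⁻¹ on the left and S⁻¹ on the right).
det D = 2, so D⁻¹ = [[-2, -5/2, 3/2], [-2, -3/2, 3/2], [-1, -1/2, 1/2]].
S has determinant -4; S⁻¹ = [[3/4, -1], [-1, 1]].
D⁻¹R = [[8, 10], [16, 13], [0, -5]].
X = (D⁻¹R)S⁻¹ = [[-4, 2], [-1, -3], [5, -5]].

-4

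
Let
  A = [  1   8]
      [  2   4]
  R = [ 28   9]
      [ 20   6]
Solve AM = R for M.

Since A multiplies M on the left, M = A⁻¹R.
A has determinant -12; A⁻¹ = [[-1/3, 2/3], [1/6, -1/12]].
M = A⁻¹R = [[-1/3, 2/3], [1/6, -1/12]] · [[28, 9], [20, 6]] = [[4, 1], [3, 1]].

M = [[4, 1], [3, 1]]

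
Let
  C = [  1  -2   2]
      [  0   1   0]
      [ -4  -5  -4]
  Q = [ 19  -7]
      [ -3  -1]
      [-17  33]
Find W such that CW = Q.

Left-multiplying both sides by C⁻¹ gives W = C⁻¹Q.
C has determinant 4; C⁻¹ = [[-1, -9/2, -1/2], [0, 1, 0], [1, 13/4, 1/4]].
W = C⁻¹Q = [[-1, -9/2, -1/2], [0, 1, 0], [1, 13/4, 1/4]] · [[19, -7], [-3, -1], [-17, 33]] = [[3, -5], [-3, -1], [5, -2]].

W = [[3, -5], [-3, -1], [5, -2]]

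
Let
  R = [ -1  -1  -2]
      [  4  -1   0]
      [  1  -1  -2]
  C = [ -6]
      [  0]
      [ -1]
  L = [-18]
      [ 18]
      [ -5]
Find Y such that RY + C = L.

RY = L − C = [[-12], [18], [-4]].
Left-multiplying both sides by R⁻¹ gives Y = R⁻¹(L − C).
R has determinant -4; R⁻¹ = [[-1/2, 0, 1/2], [-2, -1, 2], [3/4, 1/2, -5/4]].
Y = R⁻¹(L − C) = [[4], [-2], [5]].

Y = [[4], [-2], [5]]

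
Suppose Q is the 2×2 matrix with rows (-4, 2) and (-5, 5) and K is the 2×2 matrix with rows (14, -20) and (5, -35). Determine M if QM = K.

Since Q multiplies M on the left, M = Q⁻¹K.
det Q = -10; the adjugate gives Q⁻¹ = [[-1/2, 1/5], [-1/2, 2/5]].
M = Q⁻¹K = [[-1/2, 1/5], [-1/2, 2/5]] · [[14, -20], [5, -35]] = [[-6, 3], [-5, -4]].

M = [[-6, 3], [-5, -4]]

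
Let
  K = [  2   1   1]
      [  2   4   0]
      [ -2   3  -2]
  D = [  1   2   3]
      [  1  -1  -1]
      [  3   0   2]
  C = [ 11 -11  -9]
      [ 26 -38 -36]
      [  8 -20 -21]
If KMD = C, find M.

M = K⁻¹CD⁻¹ (apply K⁻¹ on the left and D⁻¹ on the right).
det K = 2; the adjugate gives K⁻¹ = [[-4, 5/2, -2], [2, -1, 1], [7, -4, 3]].
det D = -3; the adjugate gives D⁻¹ = [[2/3, 4/3, -1/3], [5/3, 7/3, -4/3], [-1, -2, 1]].
K⁻¹C = [[5, -11, -12], [4, -4, -3], [-3, 15, 18]].
M = (K⁻¹C)D⁻¹ = [[-3, 5, 1], [-1, 2, 1], [5, -5, -1]].

M = [[-3, 5, 1], [-1, 2, 1], [5, -5, -1]]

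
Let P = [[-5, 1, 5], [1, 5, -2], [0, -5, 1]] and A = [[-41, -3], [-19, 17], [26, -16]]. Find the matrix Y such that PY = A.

Y = [[3, -5], [-6, 2], [-4, -6]]

Left-multiplying both sides by P⁻¹ gives Y = P⁻¹A.
det P = -1, so P⁻¹ = [[5, 26, 27], [1, 5, 5], [5, 25, 26]].
Y = P⁻¹A = [[5, 26, 27], [1, 5, 5], [5, 25, 26]] · [[-41, -3], [-19, 17], [26, -16]] = [[3, -5], [-6, 2], [-4, -6]].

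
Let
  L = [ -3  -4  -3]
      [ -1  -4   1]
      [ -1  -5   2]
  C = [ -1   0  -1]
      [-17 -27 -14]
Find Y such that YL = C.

Y = [[1, -6, 4], [5, 3, -1]]

Since L sits to the right of Y, Y = CL⁻¹.
det L = 2, so L⁻¹ = [[-3/2, 23/2, -8], [1/2, -9/2, 3], [1/2, -11/2, 4]].
Y = CL⁻¹ = [[-1, 0, -1], [-17, -27, -14]] · [[-3/2, 23/2, -8], [1/2, -9/2, 3], [1/2, -11/2, 4]] = [[1, -6, 4], [5, 3, -1]].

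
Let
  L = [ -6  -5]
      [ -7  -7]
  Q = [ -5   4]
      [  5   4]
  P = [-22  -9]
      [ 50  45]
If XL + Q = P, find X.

XL = P − Q = [[-17, -13], [45, 41]].
L is on the right of X, so right-multiply by L⁻¹: X = (P − Q)L⁻¹.
det L = 7, so L⁻¹ = [[-1, 5/7], [1, -6/7]].
X = (P − Q)L⁻¹ = [[4, -1], [-4, -3]].

X = [[4, -1], [-4, -3]]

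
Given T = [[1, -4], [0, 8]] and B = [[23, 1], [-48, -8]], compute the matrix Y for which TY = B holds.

Left-multiplying both sides by T⁻¹ gives Y = T⁻¹B.
det T = 8; the adjugate gives T⁻¹ = [[1, 1/2], [0, 1/8]].
Y = T⁻¹B = [[1, 1/2], [0, 1/8]] · [[23, 1], [-48, -8]] = [[-1, -3], [-6, -1]].

Y = [[-1, -3], [-6, -1]]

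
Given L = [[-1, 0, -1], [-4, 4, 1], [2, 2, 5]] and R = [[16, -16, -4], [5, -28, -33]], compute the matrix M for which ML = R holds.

M = [[0, -4, 0], [-1, -4, -6]]

Right-multiplying both sides by L⁻¹ gives M = RL⁻¹.
L has determinant -2; L⁻¹ = [[-9, 1, -2], [-11, 3/2, -5/2], [8, -1, 2]].
M = RL⁻¹ = [[16, -16, -4], [5, -28, -33]] · [[-9, 1, -2], [-11, 3/2, -5/2], [8, -1, 2]] = [[0, -4, 0], [-1, -4, -6]].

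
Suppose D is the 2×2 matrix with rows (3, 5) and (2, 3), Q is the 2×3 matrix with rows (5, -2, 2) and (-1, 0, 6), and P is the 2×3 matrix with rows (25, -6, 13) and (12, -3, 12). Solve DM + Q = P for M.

DM = P − Q = [[20, -4, 11], [13, -3, 6]].
Since D multiplies M on the left, M = D⁻¹(P − Q).
det D = -1; the adjugate gives D⁻¹ = [[-3, 5], [2, -3]].
M = D⁻¹(P − Q) = [[5, -3, -3], [1, 1, 4]].

M = [[5, -3, -3], [1, 1, 4]]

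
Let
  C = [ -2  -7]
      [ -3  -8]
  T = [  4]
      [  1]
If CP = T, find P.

P = [[5], [-2]]

C is on the left of P, so left-multiply by C⁻¹: P = C⁻¹T.
C has determinant -5; C⁻¹ = [[8/5, -7/5], [-3/5, 2/5]].
P = C⁻¹T = [[8/5, -7/5], [-3/5, 2/5]] · [[4], [1]] = [[5], [-2]].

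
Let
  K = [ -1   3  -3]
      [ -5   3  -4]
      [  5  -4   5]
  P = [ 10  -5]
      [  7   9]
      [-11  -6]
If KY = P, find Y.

Since K multiplies Y on the left, Y = K⁻¹P.
det K = 1, so K⁻¹ = [[-1, -3, -3], [5, 10, 11], [5, 11, 12]].
Y = K⁻¹P = [[-1, -3, -3], [5, 10, 11], [5, 11, 12]] · [[10, -5], [7, 9], [-11, -6]] = [[2, -4], [-1, -1], [-5, 2]].

Y = [[2, -4], [-1, -1], [-5, 2]]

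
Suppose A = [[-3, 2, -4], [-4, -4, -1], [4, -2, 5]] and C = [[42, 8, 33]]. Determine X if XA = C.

Since A sits to the right of X, X = CA⁻¹.
A has determinant 2; A⁻¹ = [[-11, -1, -9], [8, 1/2, 13/2], [12, 1, 10]].
X = CA⁻¹ = [[42, 8, 33]] · [[-11, -1, -9], [8, 1/2, 13/2], [12, 1, 10]] = [[-2, -5, 4]].

X = [[-2, -5, 4]]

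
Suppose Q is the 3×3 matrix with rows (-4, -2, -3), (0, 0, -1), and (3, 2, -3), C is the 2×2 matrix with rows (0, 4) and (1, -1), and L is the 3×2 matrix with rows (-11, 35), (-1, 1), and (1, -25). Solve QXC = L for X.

Left-multiply by Q⁻¹ and right-multiply by C⁻¹: X = Q⁻¹LC⁻¹.
det Q = -2; the adjugate gives Q⁻¹ = [[-1, 6, -1], [3/2, -21/2, 2], [0, -1, 0]].
det C = -4; the adjugate gives C⁻¹ = [[1/4, 1], [1/4, 0]].
Q⁻¹L = [[4, -4], [-4, -8], [1, -1]].
X = (Q⁻¹L)C⁻¹ = [[0, 4], [-3, -4], [0, 1]].

X = [[0, 4], [-3, -4], [0, 1]]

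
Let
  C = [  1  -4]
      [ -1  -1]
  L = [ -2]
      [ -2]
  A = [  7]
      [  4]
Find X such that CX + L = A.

X = [[-3], [-3]]

CX = A − L = [[9], [6]].
C is on the left of X, so left-multiply by C⁻¹: X = C⁻¹(A − L).
det C = -5; the adjugate gives C⁻¹ = [[1/5, -4/5], [-1/5, -1/5]].
X = C⁻¹(A − L) = [[-3], [-3]].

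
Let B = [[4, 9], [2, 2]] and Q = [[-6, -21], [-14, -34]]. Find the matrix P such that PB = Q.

B is on the right of P, so right-multiply by B⁻¹: P = QB⁻¹.
det B = -10, so B⁻¹ = [[-1/5, 9/10], [1/5, -2/5]].
P = QB⁻¹ = [[-6, -21], [-14, -34]] · [[-1/5, 9/10], [1/5, -2/5]] = [[-3, 3], [-4, 1]].

P = [[-3, 3], [-4, 1]]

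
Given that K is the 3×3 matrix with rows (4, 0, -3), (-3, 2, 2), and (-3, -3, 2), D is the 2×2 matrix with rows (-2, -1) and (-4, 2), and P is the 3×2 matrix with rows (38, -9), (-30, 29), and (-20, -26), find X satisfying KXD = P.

X = [[1, -1], [-5, 3], [3, 1]]

Isolating X: multiply by K⁻¹ from the left and D⁻¹ from the right, so X = K⁻¹PD⁻¹.
det K = -5, so K⁻¹ = [[-2, -9/5, -6/5], [0, 1/5, -1/5], [-3, -12/5, -8/5]].
D has determinant -8; D⁻¹ = [[-1/4, -1/8], [-1/2, 1/4]].
K⁻¹P = [[2, -3], [-2, 11], [-10, -1]].
X = (K⁻¹P)D⁻¹ = [[1, -1], [-5, 3], [3, 1]].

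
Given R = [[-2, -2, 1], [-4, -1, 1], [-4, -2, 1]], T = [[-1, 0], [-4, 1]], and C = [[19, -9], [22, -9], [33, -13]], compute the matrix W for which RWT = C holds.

Isolating W: multiply by R⁻¹ from the left and T⁻¹ from the right, so W = R⁻¹CT⁻¹.
det R = 2; the adjugate gives R⁻¹ = [[1/2, 0, -1/2], [0, 1, -1], [2, 2, -3]].
T has determinant -1; T⁻¹ = [[-1, 0], [-4, 1]].
R⁻¹C = [[-7, 2], [-11, 4], [-17, 3]].
W = (R⁻¹C)T⁻¹ = [[-1, 2], [-5, 4], [5, 3]].

W = [[-1, 2], [-5, 4], [5, 3]]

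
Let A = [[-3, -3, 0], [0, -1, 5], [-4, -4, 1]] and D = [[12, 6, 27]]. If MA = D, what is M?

Right-multiplying both sides by A⁻¹ gives M = DA⁻¹.
det A = 3; the adjugate gives A⁻¹ = [[19/3, 1, -5], [-20/3, -1, 5], [-4/3, 0, 1]].
M = DA⁻¹ = [[12, 6, 27]] · [[19/3, 1, -5], [-20/3, -1, 5], [-4/3, 0, 1]] = [[0, 6, -3]].

M = [[0, 6, -3]]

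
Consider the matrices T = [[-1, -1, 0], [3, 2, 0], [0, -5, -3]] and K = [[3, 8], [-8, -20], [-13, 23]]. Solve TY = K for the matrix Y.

T is on the left of Y, so left-multiply by T⁻¹: Y = T⁻¹K.
det T = -3; the adjugate gives T⁻¹ = [[2, 1, 0], [-3, -1, 0], [5, 5/3, -1/3]].
Y = T⁻¹K = [[2, 1, 0], [-3, -1, 0], [5, 5/3, -1/3]] · [[3, 8], [-8, -20], [-13, 23]] = [[-2, -4], [-1, -4], [6, -1]].

Y = [[-2, -4], [-1, -4], [6, -1]]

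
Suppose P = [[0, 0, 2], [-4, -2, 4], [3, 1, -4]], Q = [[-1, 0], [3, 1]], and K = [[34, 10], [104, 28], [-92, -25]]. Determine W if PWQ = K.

W = [[3, -1], [0, -2], [-2, 5]]

W = P⁻¹KQ⁻¹ (apply P⁻¹ on the left and Q⁻¹ on the right).
det P = 4; the adjugate gives P⁻¹ = [[1, 1/2, 1], [-1, -3/2, -2], [1/2, 0, 0]].
det Q = -1, so Q⁻¹ = [[-1, 0], [3, 1]].
P⁻¹K = [[-6, -1], [-6, -2], [17, 5]].
W = (P⁻¹K)Q⁻¹ = [[3, -1], [0, -2], [-2, 5]].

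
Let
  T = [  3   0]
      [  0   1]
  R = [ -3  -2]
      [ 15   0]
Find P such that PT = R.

P = [[-1, -2], [5, 0]]

Since T sits to the right of P, P = RT⁻¹.
T has determinant 3; T⁻¹ = [[1/3, 0], [0, 1]].
P = RT⁻¹ = [[-3, -2], [15, 0]] · [[1/3, 0], [0, 1]] = [[-1, -2], [5, 0]].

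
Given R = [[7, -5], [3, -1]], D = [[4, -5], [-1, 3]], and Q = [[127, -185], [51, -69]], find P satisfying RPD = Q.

Left-multiply by R⁻¹ and right-multiply by D⁻¹: P = R⁻¹QD⁻¹.
det R = 8; the adjugate gives R⁻¹ = [[-1/8, 5/8], [-3/8, 7/8]].
D has determinant 7; D⁻¹ = [[3/7, 5/7], [1/7, 4/7]].
R⁻¹Q = [[16, -20], [-3, 9]].
P = (R⁻¹Q)D⁻¹ = [[4, 0], [0, 3]].

P = [[4, 0], [0, 3]]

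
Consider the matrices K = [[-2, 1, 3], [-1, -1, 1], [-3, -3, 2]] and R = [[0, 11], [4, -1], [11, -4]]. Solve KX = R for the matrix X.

Since K multiplies X on the left, X = K⁻¹R.
det K = -3; the adjugate gives K⁻¹ = [[-1/3, 11/3, -4/3], [1/3, -5/3, 1/3], [0, 3, -1]].
X = K⁻¹R = [[-1/3, 11/3, -4/3], [1/3, -5/3, 1/3], [0, 3, -1]] · [[0, 11], [4, -1], [11, -4]] = [[0, -2], [-3, 4], [1, 1]].

X = [[0, -2], [-3, 4], [1, 1]]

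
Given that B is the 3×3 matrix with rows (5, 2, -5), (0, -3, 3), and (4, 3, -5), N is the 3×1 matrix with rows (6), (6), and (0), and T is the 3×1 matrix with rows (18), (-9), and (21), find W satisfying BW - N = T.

BW = T + N = [[24], [-3], [21]].
Since B multiplies W on the left, W = B⁻¹(T + N).
det B = -6, so B⁻¹ = [[-1, 5/6, 3/2], [-2, 5/6, 5/2], [-2, 7/6, 5/2]].
W = B⁻¹(T + N) = [[5], [2], [1]].

W = [[5], [2], [1]]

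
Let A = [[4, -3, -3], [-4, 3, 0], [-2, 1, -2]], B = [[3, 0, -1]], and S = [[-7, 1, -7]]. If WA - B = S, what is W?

WA = S + B = [[-4, 1, -8]].
Right-multiplying both sides by A⁻¹ gives W = (S + B)A⁻¹.
A has determinant -6; A⁻¹ = [[1, 3/2, -3/2], [4/3, 7/3, -2], [-1/3, -1/3, 0]].
W = (S + B)A⁻¹ = [[0, -1, 4]].

W = [[0, -1, 4]]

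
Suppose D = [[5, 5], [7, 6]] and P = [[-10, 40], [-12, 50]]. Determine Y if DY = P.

Y = [[0, 2], [-2, 6]]

Left-multiplying both sides by D⁻¹ gives Y = D⁻¹P.
det D = -5; the adjugate gives D⁻¹ = [[-6/5, 1], [7/5, -1]].
Y = D⁻¹P = [[-6/5, 1], [7/5, -1]] · [[-10, 40], [-12, 50]] = [[0, 2], [-2, 6]].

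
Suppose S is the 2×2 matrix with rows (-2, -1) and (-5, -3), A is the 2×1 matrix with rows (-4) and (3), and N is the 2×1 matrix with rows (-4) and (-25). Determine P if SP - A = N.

P = [[2], [4]]

SP = N + A = [[-8], [-22]].
S is on the left of P, so left-multiply by S⁻¹: P = S⁻¹(N + A).
det S = 1; the adjugate gives S⁻¹ = [[-3, 1], [5, -2]].
P = S⁻¹(N + A) = [[2], [4]].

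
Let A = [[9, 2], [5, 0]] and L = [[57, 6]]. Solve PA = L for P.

P = [[3, 6]]

A is on the right of P, so right-multiply by A⁻¹: P = LA⁻¹.
det A = -10, so A⁻¹ = [[0, 1/5], [1/2, -9/10]].
P = LA⁻¹ = [[57, 6]] · [[0, 1/5], [1/2, -9/10]] = [[3, 6]].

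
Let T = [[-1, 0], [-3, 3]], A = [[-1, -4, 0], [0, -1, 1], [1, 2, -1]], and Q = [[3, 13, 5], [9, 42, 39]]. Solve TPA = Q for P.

P = T⁻¹QA⁻¹ (apply T⁻¹ on the left and A⁻¹ on the right).
det T = -3; the adjugate gives T⁻¹ = [[-1, 0], [-1, 1/3]].
det A = -3, so A⁻¹ = [[1/3, 4/3, 4/3], [-1/3, -1/3, -1/3], [-1/3, 2/3, -1/3]].
T⁻¹Q = [[-3, -13, -5], [0, 1, 8]].
P = (T⁻¹Q)A⁻¹ = [[5, -3, 2], [-3, 5, -3]].

P = [[5, -3, 2], [-3, 5, -3]]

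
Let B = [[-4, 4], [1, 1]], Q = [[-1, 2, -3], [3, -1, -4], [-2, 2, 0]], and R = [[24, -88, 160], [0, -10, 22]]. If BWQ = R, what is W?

Left-multiply by B⁻¹ and right-multiply by Q⁻¹: W = B⁻¹RQ⁻¹.
det B = -8; the adjugate gives B⁻¹ = [[-1/8, 1/2], [1/8, 1/2]].
det Q = -4; the adjugate gives Q⁻¹ = [[-2, 3/2, 11/4], [-2, 3/2, 13/4], [-1, 1/2, 5/4]].
B⁻¹R = [[-3, 6, -9], [3, -16, 31]].
W = (B⁻¹R)Q⁻¹ = [[3, 0, 0], [-5, -4, -5]].

W = [[3, 0, 0], [-5, -4, -5]]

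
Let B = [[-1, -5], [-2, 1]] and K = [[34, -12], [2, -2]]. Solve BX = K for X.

Left-multiplying both sides by B⁻¹ gives X = B⁻¹K.
det B = -11; the adjugate gives B⁻¹ = [[-1/11, -5/11], [-2/11, 1/11]].
X = B⁻¹K = [[-1/11, -5/11], [-2/11, 1/11]] · [[34, -12], [2, -2]] = [[-4, 2], [-6, 2]].

X = [[-4, 2], [-6, 2]]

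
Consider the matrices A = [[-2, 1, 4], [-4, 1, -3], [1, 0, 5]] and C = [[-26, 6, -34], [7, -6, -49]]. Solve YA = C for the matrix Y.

A is on the right of Y, so right-multiply by A⁻¹: Y = CA⁻¹.
det A = 3, so A⁻¹ = [[5/3, -5/3, -7/3], [17/3, -14/3, -22/3], [-1/3, 1/3, 2/3]].
Y = CA⁻¹ = [[-26, 6, -34], [7, -6, -49]] · [[5/3, -5/3, -7/3], [17/3, -14/3, -22/3], [-1/3, 1/3, 2/3]] = [[2, 4, -6], [-6, 0, -5]].

Y = [[2, 4, -6], [-6, 0, -5]]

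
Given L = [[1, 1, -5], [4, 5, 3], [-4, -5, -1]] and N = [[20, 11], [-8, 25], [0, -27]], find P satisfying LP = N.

Left-multiplying both sides by L⁻¹ gives P = L⁻¹N.
det L = 2, so L⁻¹ = [[5, 13, 14], [-4, -21/2, -23/2], [0, 1/2, 1/2]].
P = L⁻¹N = [[5, 13, 14], [-4, -21/2, -23/2], [0, 1/2, 1/2]] · [[20, 11], [-8, 25], [0, -27]] = [[-4, 2], [4, 4], [-4, -1]].

P = [[-4, 2], [4, 4], [-4, -1]]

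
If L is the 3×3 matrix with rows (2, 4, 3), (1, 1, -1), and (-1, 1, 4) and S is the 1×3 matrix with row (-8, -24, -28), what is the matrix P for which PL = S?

L is on the right of P, so right-multiply by L⁻¹: P = SL⁻¹.
det L = 4; the adjugate gives L⁻¹ = [[5/4, -13/4, -7/4], [-3/4, 11/4, 5/4], [1/2, -3/2, -1/2]].
P = SL⁻¹ = [[-8, -24, -28]] · [[5/4, -13/4, -7/4], [-3/4, 11/4, 5/4], [1/2, -3/2, -1/2]] = [[-6, 2, -2]].

P = [[-6, 2, -2]]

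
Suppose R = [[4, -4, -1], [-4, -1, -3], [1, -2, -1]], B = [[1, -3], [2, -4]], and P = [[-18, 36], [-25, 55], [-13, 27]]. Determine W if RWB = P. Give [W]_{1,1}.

W = R⁻¹PB⁻¹ (apply R⁻¹ on the left and B⁻¹ on the right).
det R = -1; the adjugate gives R⁻¹ = [[5, 2, -11], [7, 3, -16], [-9, -4, 20]].
B has determinant 2; B⁻¹ = [[-2, 3/2], [-1, 1/2]].
R⁻¹P = [[3, -7], [7, -15], [2, -4]].
W = (R⁻¹P)B⁻¹ = [[1, 1], [1, 3], [0, 1]].

1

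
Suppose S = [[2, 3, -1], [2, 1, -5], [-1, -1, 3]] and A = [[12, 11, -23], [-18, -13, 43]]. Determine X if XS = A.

X = [[2, 3, -2], [-1, -6, 4]]

Right-multiplying both sides by S⁻¹ gives X = AS⁻¹.
det S = -6; the adjugate gives S⁻¹ = [[1/3, 4/3, 7/3], [1/6, -5/6, -4/3], [1/6, 1/6, 2/3]].
X = AS⁻¹ = [[12, 11, -23], [-18, -13, 43]] · [[1/3, 4/3, 7/3], [1/6, -5/6, -4/3], [1/6, 1/6, 2/3]] = [[2, 3, -2], [-1, -6, 4]].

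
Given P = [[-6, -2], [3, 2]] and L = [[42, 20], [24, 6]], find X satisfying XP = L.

P is on the right of X, so right-multiply by P⁻¹: X = LP⁻¹.
det P = -6, so P⁻¹ = [[-1/3, -1/3], [1/2, 1]].
X = LP⁻¹ = [[42, 20], [24, 6]] · [[-1/3, -1/3], [1/2, 1]] = [[-4, 6], [-5, -2]].

X = [[-4, 6], [-5, -2]]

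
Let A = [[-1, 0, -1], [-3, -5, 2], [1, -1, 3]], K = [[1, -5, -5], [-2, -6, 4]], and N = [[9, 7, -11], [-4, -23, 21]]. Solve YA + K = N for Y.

Y = [[-4, -2, -2], [-5, 3, 2]]

YA = N − K = [[8, 12, -6], [-2, -17, 17]].
Right-multiplying both sides by A⁻¹ gives Y = (N − K)A⁻¹.
det A = 5, so A⁻¹ = [[-13/5, 1/5, -1], [11/5, -2/5, 1], [8/5, -1/5, 1]].
Y = (N − K)A⁻¹ = [[-4, -2, -2], [-5, 3, 2]].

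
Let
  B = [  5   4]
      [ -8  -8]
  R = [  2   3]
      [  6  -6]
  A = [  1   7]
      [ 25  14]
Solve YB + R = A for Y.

Y = [[-5, -3], [-1, -3]]

YB = A − R = [[-1, 4], [19, 20]].
Since B sits to the right of Y, Y = (A − R)B⁻¹.
B has determinant -8; B⁻¹ = [[1, 1/2], [-1, -5/8]].
Y = (A − R)B⁻¹ = [[-5, -3], [-1, -3]].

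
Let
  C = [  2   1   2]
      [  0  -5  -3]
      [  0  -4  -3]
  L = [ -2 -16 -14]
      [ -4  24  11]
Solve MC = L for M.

Since C sits to the right of M, M = LC⁻¹.
C has determinant 6; C⁻¹ = [[1/2, -5/6, 7/6], [0, -1, 1], [0, 4/3, -5/3]].
M = LC⁻¹ = [[-2, -16, -14], [-4, 24, 11]] · [[1/2, -5/6, 7/6], [0, -1, 1], [0, 4/3, -5/3]] = [[-1, -1, 5], [-2, -6, 1]].

M = [[-1, -1, 5], [-2, -6, 1]]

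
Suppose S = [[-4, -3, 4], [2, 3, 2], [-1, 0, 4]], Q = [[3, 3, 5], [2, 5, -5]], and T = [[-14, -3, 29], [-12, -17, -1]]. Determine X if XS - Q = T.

XS = T + Q = [[-11, 0, 34], [-10, -12, -6]].
S is on the right of X, so right-multiply by S⁻¹: X = (T + Q)S⁻¹.
S has determinant -6; S⁻¹ = [[-2, -2, 3], [5/3, 2, -8/3], [-1/2, -1/2, 1]].
X = (T + Q)S⁻¹ = [[5, 5, 1], [3, -1, -4]].

X = [[5, 5, 1], [3, -1, -4]]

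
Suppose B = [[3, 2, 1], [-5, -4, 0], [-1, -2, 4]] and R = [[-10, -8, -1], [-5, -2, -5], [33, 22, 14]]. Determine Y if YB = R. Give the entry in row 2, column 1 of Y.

-5

Since B sits to the right of Y, Y = RB⁻¹.
det B = -2, so B⁻¹ = [[8, 5, -2], [-10, -13/2, 5/2], [-3, -2, 1]].
Y = RB⁻¹ = [[-10, -8, -1], [-5, -2, -5], [33, 22, 14]] · [[8, 5, -2], [-10, -13/2, 5/2], [-3, -2, 1]] = [[3, 4, -1], [-5, -2, 0], [2, -6, 3]].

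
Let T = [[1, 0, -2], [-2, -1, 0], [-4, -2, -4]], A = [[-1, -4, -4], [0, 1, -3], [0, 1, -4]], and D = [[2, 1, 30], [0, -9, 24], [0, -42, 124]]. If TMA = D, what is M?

Left-multiply by T⁻¹ and right-multiply by A⁻¹: M = T⁻¹DA⁻¹.
det T = 4, so T⁻¹ = [[1, 1, -1/2], [-2, -3, 1], [0, 1/2, -1/4]].
det A = 1; the adjugate gives A⁻¹ = [[-1, -20, 16], [0, 4, -3], [0, 1, -1]].
T⁻¹D = [[2, 13, -8], [-4, -17, -8], [0, 6, -19]].
M = (T⁻¹D)A⁻¹ = [[-2, 4, 1], [4, 4, -5], [0, 5, 1]].

M = [[-2, 4, 1], [4, 4, -5], [0, 5, 1]]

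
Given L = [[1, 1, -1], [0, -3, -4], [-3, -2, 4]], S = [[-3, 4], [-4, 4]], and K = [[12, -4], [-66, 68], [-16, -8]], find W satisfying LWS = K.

W = [[4, -4], [2, -5], [-2, 0]]

W = L⁻¹KS⁻¹ (apply L⁻¹ on the left and S⁻¹ on the right).
det L = 1; the adjugate gives L⁻¹ = [[-20, -2, -7], [12, 1, 4], [-9, -1, -3]].
det S = 4, so S⁻¹ = [[1, -1], [1, -3/4]].
L⁻¹K = [[4, 0], [14, -12], [6, -8]].
W = (L⁻¹K)S⁻¹ = [[4, -4], [2, -5], [-2, 0]].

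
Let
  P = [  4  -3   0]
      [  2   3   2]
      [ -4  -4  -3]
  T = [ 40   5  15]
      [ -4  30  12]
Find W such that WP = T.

W = [[5, 0, -5], [-4, 6, 0]]

Since P sits to the right of W, W = TP⁻¹.
P has determinant 2; P⁻¹ = [[-1/2, -9/2, -3], [-1, -6, -4], [2, 14, 9]].
W = TP⁻¹ = [[40, 5, 15], [-4, 30, 12]] · [[-1/2, -9/2, -3], [-1, -6, -4], [2, 14, 9]] = [[5, 0, -5], [-4, 6, 0]].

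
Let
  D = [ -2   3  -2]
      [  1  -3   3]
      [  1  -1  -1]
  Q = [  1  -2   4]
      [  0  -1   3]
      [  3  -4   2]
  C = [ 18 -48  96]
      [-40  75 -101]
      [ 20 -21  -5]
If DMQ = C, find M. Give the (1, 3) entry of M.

M = D⁻¹CQ⁻¹ (apply D⁻¹ on the left and Q⁻¹ on the right).
det D = -4; the adjugate gives D⁻¹ = [[-3/2, -5/4, -3/4], [-1, -1, -1], [-1/2, -1/4, -3/4]].
Q has determinant 4; Q⁻¹ = [[5/2, -3, -1/2], [9/4, -5/2, -3/4], [3/4, -1/2, -1/4]].
D⁻¹C = [[8, -6, -14], [2, -6, 10], [-14, 21, -19]].
M = (D⁻¹C)Q⁻¹ = [[-4, -2, 4], [-1, 4, 1], [-2, -1, -4]].

4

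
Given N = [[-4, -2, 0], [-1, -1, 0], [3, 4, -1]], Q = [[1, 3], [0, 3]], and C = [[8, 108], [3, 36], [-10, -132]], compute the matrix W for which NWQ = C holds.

W = N⁻¹CQ⁻¹ (apply N⁻¹ on the left and Q⁻¹ on the right).
N has determinant -2; N⁻¹ = [[-1/2, 1, 0], [1/2, -2, 0], [1/2, -5, -1]].
Q has determinant 3; Q⁻¹ = [[1, -1], [0, 1/3]].
N⁻¹C = [[-1, -18], [-2, -18], [-1, 6]].
W = (N⁻¹C)Q⁻¹ = [[-1, -5], [-2, -4], [-1, 3]].

W = [[-1, -5], [-2, -4], [-1, 3]]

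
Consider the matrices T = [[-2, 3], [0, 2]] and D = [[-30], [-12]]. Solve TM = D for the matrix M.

M = [[6], [-6]]

Left-multiplying both sides by T⁻¹ gives M = T⁻¹D.
det T = -4, so T⁻¹ = [[-1/2, 3/4], [0, 1/2]].
M = T⁻¹D = [[-1/2, 3/4], [0, 1/2]] · [[-30], [-12]] = [[6], [-6]].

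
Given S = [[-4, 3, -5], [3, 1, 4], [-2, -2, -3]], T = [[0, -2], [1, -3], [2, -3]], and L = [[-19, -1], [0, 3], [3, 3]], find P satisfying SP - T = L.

SP = L + T = [[-19, -3], [1, 0], [5, 0]].
Left-multiplying both sides by S⁻¹ gives P = S⁻¹(L + T).
S has determinant 3; S⁻¹ = [[5/3, 19/3, 17/3], [1/3, 2/3, 1/3], [-4/3, -14/3, -13/3]].
P = S⁻¹(L + T) = [[3, -5], [-4, -1], [-1, 4]].

P = [[3, -5], [-4, -1], [-1, 4]]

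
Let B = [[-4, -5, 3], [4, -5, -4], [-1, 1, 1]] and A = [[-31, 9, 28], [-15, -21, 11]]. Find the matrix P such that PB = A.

P = [[3, -5, -1], [4, 0, -1]]

B is on the right of P, so right-multiply by B⁻¹: P = AB⁻¹.
det B = 1, so B⁻¹ = [[-1, 8, 35], [0, -1, -4], [-1, 9, 40]].
P = AB⁻¹ = [[-31, 9, 28], [-15, -21, 11]] · [[-1, 8, 35], [0, -1, -4], [-1, 9, 40]] = [[3, -5, -1], [4, 0, -1]].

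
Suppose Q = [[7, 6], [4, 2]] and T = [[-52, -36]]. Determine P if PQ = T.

P = [[-4, -6]]

Right-multiplying both sides by Q⁻¹ gives P = TQ⁻¹.
det Q = -10; the adjugate gives Q⁻¹ = [[-1/5, 3/5], [2/5, -7/10]].
P = TQ⁻¹ = [[-52, -36]] · [[-1/5, 3/5], [2/5, -7/10]] = [[-4, -6]].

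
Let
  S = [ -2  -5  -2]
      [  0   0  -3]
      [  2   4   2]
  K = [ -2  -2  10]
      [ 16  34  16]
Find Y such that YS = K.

Y = [[-2, -4, -3], [-2, 0, 6]]

Since S sits to the right of Y, Y = KS⁻¹.
S has determinant 6; S⁻¹ = [[2, 1/3, 5/2], [-1, 0, -1], [0, -1/3, 0]].
Y = KS⁻¹ = [[-2, -2, 10], [16, 34, 16]] · [[2, 1/3, 5/2], [-1, 0, -1], [0, -1/3, 0]] = [[-2, -4, -3], [-2, 0, 6]].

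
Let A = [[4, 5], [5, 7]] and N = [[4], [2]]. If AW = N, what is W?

W = [[6], [-4]]

A is on the left of W, so left-multiply by A⁻¹: W = A⁻¹N.
A has determinant 3; A⁻¹ = [[7/3, -5/3], [-5/3, 4/3]].
W = A⁻¹N = [[7/3, -5/3], [-5/3, 4/3]] · [[4], [2]] = [[6], [-4]].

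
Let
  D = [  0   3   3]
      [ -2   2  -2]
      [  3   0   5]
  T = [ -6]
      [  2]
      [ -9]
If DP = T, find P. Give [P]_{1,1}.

-3

Since D multiplies P on the left, P = D⁻¹T.
D has determinant -6; D⁻¹ = [[-5/3, 5/2, 2], [-2/3, 3/2, 1], [1, -3/2, -1]].
P = D⁻¹T = [[-5/3, 5/2, 2], [-2/3, 3/2, 1], [1, -3/2, -1]] · [[-6], [2], [-9]] = [[-3], [-2], [0]].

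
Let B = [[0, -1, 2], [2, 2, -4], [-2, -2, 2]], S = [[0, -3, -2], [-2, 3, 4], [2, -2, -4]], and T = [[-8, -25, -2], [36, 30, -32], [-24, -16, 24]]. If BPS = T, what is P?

Isolating P: multiply by B⁻¹ from the left and S⁻¹ from the right, so P = B⁻¹TS⁻¹.
det B = -4; the adjugate gives B⁻¹ = [[1, 1/2, 0], [-1, -1, -1], [0, -1/2, -1/2]].
det S = 4; the adjugate gives S⁻¹ = [[-1, -2, -3/2], [0, 1, 1], [-1/2, -3/2, -3/2]].
B⁻¹T = [[10, -10, -18], [-4, 11, 10], [-6, -7, 4]].
P = (B⁻¹T)S⁻¹ = [[-1, -3, 2], [-1, 4, 2], [4, -1, -4]].

P = [[-1, -3, 2], [-1, 4, 2], [4, -1, -4]]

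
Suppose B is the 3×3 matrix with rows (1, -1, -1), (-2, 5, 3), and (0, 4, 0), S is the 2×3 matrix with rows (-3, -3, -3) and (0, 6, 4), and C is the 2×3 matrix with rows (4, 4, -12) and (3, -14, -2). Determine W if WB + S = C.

WB = C − S = [[7, 7, -9], [3, -20, -6]].
Right-multiplying both sides by B⁻¹ gives W = (C − S)B⁻¹.
det B = -4, so B⁻¹ = [[3, 1, -1/2], [0, 0, 1/4], [2, 1, -3/4]].
W = (C − S)B⁻¹ = [[3, -2, 5], [-3, -3, -2]].

W = [[3, -2, 5], [-3, -3, -2]]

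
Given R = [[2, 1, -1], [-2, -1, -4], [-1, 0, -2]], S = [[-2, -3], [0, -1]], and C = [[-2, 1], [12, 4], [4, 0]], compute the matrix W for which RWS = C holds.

Isolating W: multiply by R⁻¹ from the left and S⁻¹ from the right, so W = R⁻¹CS⁻¹.
det R = 5; the adjugate gives R⁻¹ = [[2/5, 2/5, -1], [0, -1, 2], [-1/5, -1/5, 0]].
det S = 2, so S⁻¹ = [[-1/2, 3/2], [0, -1]].
R⁻¹C = [[0, 2], [-4, -4], [-2, -1]].
W = (R⁻¹C)S⁻¹ = [[0, -2], [2, -2], [1, -2]].

W = [[0, -2], [2, -2], [1, -2]]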